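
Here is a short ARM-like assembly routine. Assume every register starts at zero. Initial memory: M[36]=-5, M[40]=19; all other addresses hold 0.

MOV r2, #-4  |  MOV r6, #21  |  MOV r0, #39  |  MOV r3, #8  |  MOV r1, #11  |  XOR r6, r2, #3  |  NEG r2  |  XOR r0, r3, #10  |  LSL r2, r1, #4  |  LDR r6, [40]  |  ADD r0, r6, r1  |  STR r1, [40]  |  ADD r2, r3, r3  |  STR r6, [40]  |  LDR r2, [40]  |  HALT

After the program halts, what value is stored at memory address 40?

r2=-4
r6=21
r0=39
r3=8
r1=11
r6=(-4)^3=-1
r2=-(-4)=4
r0=8^10=2
r2=11<<4=176
r6=M[40]=19
r0=19+11=30
STR r1, [40] → M[40]=11
r2=8+8=16
STR r6, [40] → M[40]=19
r2=M[40]=19
halt.

19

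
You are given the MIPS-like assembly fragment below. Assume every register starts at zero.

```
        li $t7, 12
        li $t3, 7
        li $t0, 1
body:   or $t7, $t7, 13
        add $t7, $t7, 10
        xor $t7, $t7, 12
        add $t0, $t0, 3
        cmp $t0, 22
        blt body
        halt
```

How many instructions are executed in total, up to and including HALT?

li $t7, 12 → $t7=12
li $t3, 7 → $t3=7
li $t0, 1 → $t0=1
or $t7, $t7, 13 → $t7=12|13=13
add $t7, $t7, 10 → $t7=13+10=23
xor $t7, $t7, 12 → $t7=23^12=27
add $t0, $t0, 3 → $t0=1+3=4
cmp $t0, 22  (cmp 4,22)
blt body: taken
or $t7, $t7, 13 → $t7=27|13=31
add $t7, $t7, 10 → $t7=31+10=41
xor $t7, $t7, 12 → $t7=41^12=37
add $t0, $t0, 3 → $t0=4+3=7
cmp $t0, 22  (cmp 7,22)
blt body: taken
or $t7, $t7, 13 → $t7=37|13=45
add $t7, $t7, 10 → $t7=45+10=55
xor $t7, $t7, 12 → $t7=55^12=59
add $t0, $t0, 3 → $t0=7+3=10
cmp $t0, 22  (cmp 10,22)
blt body: taken
or $t7, $t7, 13 → $t7=59|13=63
add $t7, $t7, 10 → $t7=63+10=73
xor $t7, $t7, 12 → $t7=73^12=69
add $t0, $t0, 3 → $t0=10+3=13
cmp $t0, 22  (cmp 13,22)
blt body: taken
or $t7, $t7, 13 → $t7=69|13=77
add $t7, $t7, 10 → $t7=77+10=87
xor $t7, $t7, 12 → $t7=87^12=91
add $t0, $t0, 3 → $t0=13+3=16
cmp $t0, 22  (cmp 16,22)
blt body: taken
or $t7, $t7, 13 → $t7=91|13=95
add $t7, $t7, 10 → $t7=95+10=105
xor $t7, $t7, 12 → $t7=105^12=101
add $t0, $t0, 3 → $t0=16+3=19
cmp $t0, 22  (cmp 19,22)
blt body: taken
or $t7, $t7, 13 → $t7=101|13=109
add $t7, $t7, 10 → $t7=109+10=119
xor $t7, $t7, 12 → $t7=119^12=123
add $t0, $t0, 3 → $t0=19+3=22
cmp $t0, 22  (cmp 22,22)
blt body: not taken
halt.
Total executed instructions: 46.

46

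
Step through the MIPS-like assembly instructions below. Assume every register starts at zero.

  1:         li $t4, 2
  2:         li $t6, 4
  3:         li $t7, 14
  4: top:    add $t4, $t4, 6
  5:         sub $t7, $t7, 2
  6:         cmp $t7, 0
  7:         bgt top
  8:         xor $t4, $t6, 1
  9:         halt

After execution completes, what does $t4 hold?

5

after li $t4, 2: $t4=2
after li $t6, 4: $t6=4
after li $t7, 14: $t7=14
after add $t4, $t4, 6: $t4=2+6=8
after sub $t7, $t7, 2: $t7=14-2=12
cmp $t7, 0  (cmp 12,0)
bgt top: taken
after add $t4, $t4, 6: $t4=8+6=14
after sub $t7, $t7, 2: $t7=12-2=10
cmp $t7, 0  (cmp 10,0)
bgt top: taken
after add $t4, $t4, 6: $t4=14+6=20
after sub $t7, $t7, 2: $t7=10-2=8
cmp $t7, 0  (cmp 8,0)
bgt top: taken
after add $t4, $t4, 6: $t4=20+6=26
after sub $t7, $t7, 2: $t7=8-2=6
cmp $t7, 0  (cmp 6,0)
bgt top: taken
after add $t4, $t4, 6: $t4=26+6=32
after sub $t7, $t7, 2: $t7=6-2=4
cmp $t7, 0  (cmp 4,0)
bgt top: taken
after add $t4, $t4, 6: $t4=32+6=38
after sub $t7, $t7, 2: $t7=4-2=2
cmp $t7, 0  (cmp 2,0)
bgt top: taken
after add $t4, $t4, 6: $t4=38+6=44
after sub $t7, $t7, 2: $t7=2-2=0
cmp $t7, 0  (cmp 0,0)
bgt top: not taken
after xor $t4, $t6, 1: $t4=4^1=5
halt.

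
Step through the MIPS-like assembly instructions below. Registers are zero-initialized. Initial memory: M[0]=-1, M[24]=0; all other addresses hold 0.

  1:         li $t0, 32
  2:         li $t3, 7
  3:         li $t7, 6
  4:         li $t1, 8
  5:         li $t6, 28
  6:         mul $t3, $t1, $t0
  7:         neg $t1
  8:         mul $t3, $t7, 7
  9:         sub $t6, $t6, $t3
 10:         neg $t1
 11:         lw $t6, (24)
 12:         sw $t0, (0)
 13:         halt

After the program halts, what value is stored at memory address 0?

$t0=32
$t3=7
$t7=6
$t1=8
$t6=28
$t3=8*32=256
$t1=-(8)=-8
$t3=6*7=42
$t6=28-42=-14
$t1=-(-8)=8
$t6=M[24]=0
sw $t0, (0) → M[0]=32
halt.

32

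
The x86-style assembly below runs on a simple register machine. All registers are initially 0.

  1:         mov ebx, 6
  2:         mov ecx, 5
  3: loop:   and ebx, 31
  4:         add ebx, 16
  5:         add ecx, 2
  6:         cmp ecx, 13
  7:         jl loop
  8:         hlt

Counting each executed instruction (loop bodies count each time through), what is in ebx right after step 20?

38

after mov ebx, 6: ebx=6
after mov ecx, 5: ecx=5
after and ebx, 31: ebx=6&31=6
after add ebx, 16: ebx=6+16=22
after add ecx, 2: ecx=5+2=7
cmp ecx, 13  (cmp 7,13)
jl loop: taken
after and ebx, 31: ebx=22&31=22
after add ebx, 16: ebx=22+16=38
after add ecx, 2: ecx=7+2=9
cmp ecx, 13  (cmp 9,13)
jl loop: taken
after and ebx, 31: ebx=38&31=6
after add ebx, 16: ebx=6+16=22
after add ecx, 2: ecx=9+2=11
cmp ecx, 13  (cmp 11,13)
jl loop: taken
after and ebx, 31: ebx=22&31=22
after add ebx, 16: ebx=22+16=38
after add ecx, 2: ecx=11+2=13
After step 20: ebx = 38.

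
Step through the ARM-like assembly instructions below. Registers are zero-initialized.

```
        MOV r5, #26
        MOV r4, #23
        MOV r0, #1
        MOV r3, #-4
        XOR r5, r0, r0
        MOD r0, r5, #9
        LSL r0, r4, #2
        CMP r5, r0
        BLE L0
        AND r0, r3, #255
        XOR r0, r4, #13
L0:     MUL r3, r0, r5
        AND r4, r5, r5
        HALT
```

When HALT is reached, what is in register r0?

after MOV r5, #26: r5=26
after MOV r4, #23: r4=23
after MOV r0, #1: r0=1
after MOV r3, #-4: r3=-4
after XOR r5, r0, r0: r5=1^1=0
after MOD r0, r5, #9: r0=0%9=0
after LSL r0, r4, #2: r0=23<<2=92
CMP r5, r0  (cmp 0,92)
BLE L0: taken
after MUL r3, r0, r5: r3=92*0=0
after AND r4, r5, r5: r4=0&0=0
halt.

92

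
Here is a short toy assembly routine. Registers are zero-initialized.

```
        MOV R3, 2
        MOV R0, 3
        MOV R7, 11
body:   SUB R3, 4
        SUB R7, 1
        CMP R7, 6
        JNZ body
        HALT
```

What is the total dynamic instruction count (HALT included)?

MOV R3, 2 → R3=2
MOV R0, 3 → R0=3
MOV R7, 11 → R7=11
SUB R3, 4 → R3=2-4=-2
SUB R7, 1 → R7=11-1=10
CMP R7, 6  (cmp 10,6)
JNZ body: taken
SUB R3, 4 → R3=(-2)-4=-6
SUB R7, 1 → R7=10-1=9
CMP R7, 6  (cmp 9,6)
JNZ body: taken
SUB R3, 4 → R3=(-6)-4=-10
SUB R7, 1 → R7=9-1=8
CMP R7, 6  (cmp 8,6)
JNZ body: taken
SUB R3, 4 → R3=(-10)-4=-14
SUB R7, 1 → R7=8-1=7
CMP R7, 6  (cmp 7,6)
JNZ body: taken
SUB R3, 4 → R3=(-14)-4=-18
SUB R7, 1 → R7=7-1=6
CMP R7, 6  (cmp 6,6)
JNZ body: not taken
halt.
Total executed instructions: 24.

24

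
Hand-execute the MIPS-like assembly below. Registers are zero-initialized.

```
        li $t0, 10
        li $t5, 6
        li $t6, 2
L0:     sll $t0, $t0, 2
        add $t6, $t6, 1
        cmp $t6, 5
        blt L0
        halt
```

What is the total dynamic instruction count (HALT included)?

$t0=10
$t5=6
$t6=2
$t0=10<<2=40
$t6=2+1=3
cmp $t6, 5  (cmp 3,5)
blt L0: taken
$t0=40<<2=160
$t6=3+1=4
cmp $t6, 5  (cmp 4,5)
blt L0: taken
$t0=160<<2=640
$t6=4+1=5
cmp $t6, 5  (cmp 5,5)
blt L0: not taken
halt.
Total executed instructions: 16.

16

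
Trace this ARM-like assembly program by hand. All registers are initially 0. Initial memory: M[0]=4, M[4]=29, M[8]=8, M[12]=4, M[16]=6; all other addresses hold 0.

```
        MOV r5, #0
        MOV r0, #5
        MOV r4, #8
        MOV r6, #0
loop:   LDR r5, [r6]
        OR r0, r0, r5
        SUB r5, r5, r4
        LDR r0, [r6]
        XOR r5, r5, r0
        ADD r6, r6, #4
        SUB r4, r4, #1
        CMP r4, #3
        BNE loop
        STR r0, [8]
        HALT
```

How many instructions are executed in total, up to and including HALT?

51

after MOV r5, #0: r5=0
after MOV r0, #5: r0=5
after MOV r4, #8: r4=8
after MOV r6, #0: r6=0
after LDR r5, [r6]: r5=M[0]=4
after OR r0, r0, r5: r0=5|4=5
after SUB r5, r5, r4: r5=4-8=-4
after LDR r0, [r6]: r0=M[0]=4
after XOR r5, r5, r0: r5=(-4)^4=-8
after ADD r6, r6, #4: r6=0+4=4
after SUB r4, r4, #1: r4=8-1=7
CMP r4, #3  (cmp 7,3)
BNE loop: taken
after LDR r5, [r6]: r5=M[4]=29
after OR r0, r0, r5: r0=4|29=29
after SUB r5, r5, r4: r5=29-7=22
after LDR r0, [r6]: r0=M[4]=29
after XOR r5, r5, r0: r5=22^29=11
after ADD r6, r6, #4: r6=4+4=8
after SUB r4, r4, #1: r4=7-1=6
CMP r4, #3  (cmp 6,3)
BNE loop: taken
after LDR r5, [r6]: r5=M[8]=8
after OR r0, r0, r5: r0=29|8=29
after SUB r5, r5, r4: r5=8-6=2
after LDR r0, [r6]: r0=M[8]=8
after XOR r5, r5, r0: r5=2^8=10
after ADD r6, r6, #4: r6=8+4=12
after SUB r4, r4, #1: r4=6-1=5
CMP r4, #3  (cmp 5,3)
BNE loop: taken
after LDR r5, [r6]: r5=M[12]=4
after OR r0, r0, r5: r0=8|4=12
after SUB r5, r5, r4: r5=4-5=-1
after LDR r0, [r6]: r0=M[12]=4
after XOR r5, r5, r0: r5=(-1)^4=-5
after ADD r6, r6, #4: r6=12+4=16
after SUB r4, r4, #1: r4=5-1=4
CMP r4, #3  (cmp 4,3)
BNE loop: taken
after LDR r5, [r6]: r5=M[16]=6
after OR r0, r0, r5: r0=4|6=6
after SUB r5, r5, r4: r5=6-4=2
after LDR r0, [r6]: r0=M[16]=6
after XOR r5, r5, r0: r5=2^6=4
after ADD r6, r6, #4: r6=16+4=20
after SUB r4, r4, #1: r4=4-1=3
CMP r4, #3  (cmp 3,3)
BNE loop: not taken
STR r0, [8] → M[8]=6
halt.
Total executed instructions: 51.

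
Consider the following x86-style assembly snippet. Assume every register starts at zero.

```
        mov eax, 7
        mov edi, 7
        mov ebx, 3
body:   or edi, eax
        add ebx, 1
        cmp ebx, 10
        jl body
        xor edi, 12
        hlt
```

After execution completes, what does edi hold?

11

mov eax, 7 → eax=7
mov edi, 7 → edi=7
mov ebx, 3 → ebx=3
or edi, eax → edi=7|7=7
add ebx, 1 → ebx=3+1=4
cmp ebx, 10  (cmp 4,10)
jl body: taken
or edi, eax → edi=7|7=7
add ebx, 1 → ebx=4+1=5
cmp ebx, 10  (cmp 5,10)
jl body: taken
or edi, eax → edi=7|7=7
add ebx, 1 → ebx=5+1=6
cmp ebx, 10  (cmp 6,10)
jl body: taken
or edi, eax → edi=7|7=7
add ebx, 1 → ebx=6+1=7
cmp ebx, 10  (cmp 7,10)
jl body: taken
or edi, eax → edi=7|7=7
add ebx, 1 → ebx=7+1=8
cmp ebx, 10  (cmp 8,10)
jl body: taken
or edi, eax → edi=7|7=7
add ebx, 1 → ebx=8+1=9
cmp ebx, 10  (cmp 9,10)
jl body: taken
or edi, eax → edi=7|7=7
add ebx, 1 → ebx=9+1=10
cmp ebx, 10  (cmp 10,10)
jl body: not taken
xor edi, 12 → edi=7^12=11
halt.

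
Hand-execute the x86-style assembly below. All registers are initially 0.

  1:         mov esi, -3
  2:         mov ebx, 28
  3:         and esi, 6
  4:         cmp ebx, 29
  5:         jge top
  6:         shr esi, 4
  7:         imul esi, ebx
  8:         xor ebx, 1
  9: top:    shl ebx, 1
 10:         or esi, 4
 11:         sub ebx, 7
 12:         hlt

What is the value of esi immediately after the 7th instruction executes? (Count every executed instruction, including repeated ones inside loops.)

after mov esi, -3: esi=-3
after mov ebx, 28: ebx=28
after and esi, 6: esi=(-3)&6=4
cmp ebx, 29  (cmp 28,29)
jge top: not taken
after shr esi, 4: esi=4>>4=0
after imul esi, ebx: esi=0*28=0
After step 7: esi = 0.

0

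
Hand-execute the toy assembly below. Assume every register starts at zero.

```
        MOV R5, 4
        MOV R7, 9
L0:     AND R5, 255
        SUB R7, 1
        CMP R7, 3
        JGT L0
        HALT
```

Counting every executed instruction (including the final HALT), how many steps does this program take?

27

MOV R5, 4 → R5=4
MOV R7, 9 → R7=9
AND R5, 255 → R5=4&255=4
SUB R7, 1 → R7=9-1=8
CMP R7, 3  (cmp 8,3)
JGT L0: taken
AND R5, 255 → R5=4&255=4
SUB R7, 1 → R7=8-1=7
CMP R7, 3  (cmp 7,3)
JGT L0: taken
AND R5, 255 → R5=4&255=4
SUB R7, 1 → R7=7-1=6
CMP R7, 3  (cmp 6,3)
JGT L0: taken
AND R5, 255 → R5=4&255=4
SUB R7, 1 → R7=6-1=5
CMP R7, 3  (cmp 5,3)
JGT L0: taken
AND R5, 255 → R5=4&255=4
SUB R7, 1 → R7=5-1=4
CMP R7, 3  (cmp 4,3)
JGT L0: taken
AND R5, 255 → R5=4&255=4
SUB R7, 1 → R7=4-1=3
CMP R7, 3  (cmp 3,3)
JGT L0: not taken
halt.
Total executed instructions: 27.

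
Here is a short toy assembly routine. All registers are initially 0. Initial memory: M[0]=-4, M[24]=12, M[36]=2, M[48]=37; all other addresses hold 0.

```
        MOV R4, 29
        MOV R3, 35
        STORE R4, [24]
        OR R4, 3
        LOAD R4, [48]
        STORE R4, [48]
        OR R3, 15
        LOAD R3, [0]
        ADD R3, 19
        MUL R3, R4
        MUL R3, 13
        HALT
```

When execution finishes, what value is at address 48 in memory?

37

after MOV R4, 29: R4=29
after MOV R3, 35: R3=35
STORE R4, [24] → M[24]=29
after OR R4, 3: R4=29|3=31
after LOAD R4, [48]: R4=M[48]=37
STORE R4, [48] → M[48]=37
after OR R3, 15: R3=35|15=47
after LOAD R3, [0]: R3=M[0]=-4
after ADD R3, 19: R3=(-4)+19=15
after MUL R3, R4: R3=15*37=555
after MUL R3, 13: R3=555*13=7215
halt.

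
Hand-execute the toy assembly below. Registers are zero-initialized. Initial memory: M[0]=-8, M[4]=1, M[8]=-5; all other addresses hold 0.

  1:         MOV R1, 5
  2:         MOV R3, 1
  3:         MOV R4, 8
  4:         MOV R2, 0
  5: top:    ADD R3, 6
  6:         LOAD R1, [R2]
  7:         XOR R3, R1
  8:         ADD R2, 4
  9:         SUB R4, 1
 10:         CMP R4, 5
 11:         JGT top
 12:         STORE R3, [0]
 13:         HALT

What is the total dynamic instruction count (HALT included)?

R1=5
R3=1
R4=8
R2=0
R3=1+6=7
R1=M[0]=-8
R3=7^(-8)=-1
R2=0+4=4
R4=8-1=7
CMP R4, 5  (cmp 7,5)
JGT top: taken
R3=(-1)+6=5
R1=M[4]=1
R3=5^1=4
R2=4+4=8
R4=7-1=6
CMP R4, 5  (cmp 6,5)
JGT top: taken
R3=4+6=10
R1=M[8]=-5
R3=10^(-5)=-15
R2=8+4=12
R4=6-1=5
CMP R4, 5  (cmp 5,5)
JGT top: not taken
STORE R3, [0] → M[0]=-15
halt.
Total executed instructions: 27.

27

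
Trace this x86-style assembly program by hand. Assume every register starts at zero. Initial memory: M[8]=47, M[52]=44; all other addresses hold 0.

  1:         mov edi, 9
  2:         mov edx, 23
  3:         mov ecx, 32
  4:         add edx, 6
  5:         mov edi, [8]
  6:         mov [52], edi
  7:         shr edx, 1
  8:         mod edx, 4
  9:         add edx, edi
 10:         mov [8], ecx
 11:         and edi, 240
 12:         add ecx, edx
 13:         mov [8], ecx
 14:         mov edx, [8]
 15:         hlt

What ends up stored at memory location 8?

edi=9
edx=23
ecx=32
edx=23+6=29
edi=M[8]=47
mov [52], edi → M[52]=47
edx=29>>1=14
edx=14%4=2
edx=2+47=49
mov [8], ecx → M[8]=32
edi=47&240=32
ecx=32+49=81
mov [8], ecx → M[8]=81
edx=M[8]=81
halt.

81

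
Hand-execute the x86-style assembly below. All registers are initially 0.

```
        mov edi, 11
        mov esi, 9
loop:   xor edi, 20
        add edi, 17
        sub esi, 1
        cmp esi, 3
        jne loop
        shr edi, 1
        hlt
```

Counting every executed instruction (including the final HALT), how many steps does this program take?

edi=11
esi=9
edi=11^20=31
edi=31+17=48
esi=9-1=8
cmp esi, 3  (cmp 8,3)
jne loop: taken
edi=48^20=36
edi=36+17=53
esi=8-1=7
cmp esi, 3  (cmp 7,3)
jne loop: taken
edi=53^20=33
edi=33+17=50
esi=7-1=6
cmp esi, 3  (cmp 6,3)
jne loop: taken
edi=50^20=38
edi=38+17=55
esi=6-1=5
cmp esi, 3  (cmp 5,3)
jne loop: taken
edi=55^20=35
edi=35+17=52
esi=5-1=4
cmp esi, 3  (cmp 4,3)
jne loop: taken
edi=52^20=32
edi=32+17=49
esi=4-1=3
cmp esi, 3  (cmp 3,3)
jne loop: not taken
edi=49>>1=24
halt.
Total executed instructions: 34.

34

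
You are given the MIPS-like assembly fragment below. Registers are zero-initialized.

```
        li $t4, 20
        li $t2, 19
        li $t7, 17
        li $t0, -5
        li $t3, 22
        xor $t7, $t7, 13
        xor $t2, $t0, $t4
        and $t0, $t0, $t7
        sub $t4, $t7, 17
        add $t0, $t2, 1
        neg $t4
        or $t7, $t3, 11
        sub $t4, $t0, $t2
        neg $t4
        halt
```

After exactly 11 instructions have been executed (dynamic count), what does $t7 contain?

$t4=20
$t2=19
$t7=17
$t0=-5
$t3=22
$t7=17^13=28
$t2=(-5)^20=-17
$t0=(-5)&28=24
$t4=28-17=11
$t0=(-17)+1=-16
$t4=-(11)=-11
After step 11: $t7 = 28.

28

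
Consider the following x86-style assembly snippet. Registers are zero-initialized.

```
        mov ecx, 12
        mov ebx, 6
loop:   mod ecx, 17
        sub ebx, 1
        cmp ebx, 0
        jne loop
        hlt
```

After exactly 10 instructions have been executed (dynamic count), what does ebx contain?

ecx=12
ebx=6
ecx=12%17=12
ebx=6-1=5
cmp ebx, 0  (cmp 5,0)
jne loop: taken
ecx=12%17=12
ebx=5-1=4
cmp ebx, 0  (cmp 4,0)
jne loop: taken
After step 10: ebx = 4.

4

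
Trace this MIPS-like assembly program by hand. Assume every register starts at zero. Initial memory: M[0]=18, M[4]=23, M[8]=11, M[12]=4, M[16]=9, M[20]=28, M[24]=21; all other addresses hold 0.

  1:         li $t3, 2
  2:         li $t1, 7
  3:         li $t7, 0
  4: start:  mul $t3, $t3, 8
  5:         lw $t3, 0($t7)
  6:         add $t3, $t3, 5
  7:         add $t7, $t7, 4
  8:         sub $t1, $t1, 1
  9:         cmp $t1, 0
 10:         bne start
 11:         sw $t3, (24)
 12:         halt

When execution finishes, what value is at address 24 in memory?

26

after li $t3, 2: $t3=2
after li $t1, 7: $t1=7
after li $t7, 0: $t7=0
after mul $t3, $t3, 8: $t3=2*8=16
after lw $t3, 0($t7): $t3=M[0]=18
after add $t3, $t3, 5: $t3=18+5=23
after add $t7, $t7, 4: $t7=0+4=4
after sub $t1, $t1, 1: $t1=7-1=6
cmp $t1, 0  (cmp 6,0)
bne start: taken
after mul $t3, $t3, 8: $t3=23*8=184
after lw $t3, 0($t7): $t3=M[4]=23
after add $t3, $t3, 5: $t3=23+5=28
after add $t7, $t7, 4: $t7=4+4=8
after sub $t1, $t1, 1: $t1=6-1=5
cmp $t1, 0  (cmp 5,0)
bne start: taken
after mul $t3, $t3, 8: $t3=28*8=224
after lw $t3, 0($t7): $t3=M[8]=11
after add $t3, $t3, 5: $t3=11+5=16
after add $t7, $t7, 4: $t7=8+4=12
after sub $t1, $t1, 1: $t1=5-1=4
cmp $t1, 0  (cmp 4,0)
bne start: taken
after mul $t3, $t3, 8: $t3=16*8=128
after lw $t3, 0($t7): $t3=M[12]=4
after add $t3, $t3, 5: $t3=4+5=9
after add $t7, $t7, 4: $t7=12+4=16
after sub $t1, $t1, 1: $t1=4-1=3
cmp $t1, 0  (cmp 3,0)
bne start: taken
after mul $t3, $t3, 8: $t3=9*8=72
after lw $t3, 0($t7): $t3=M[16]=9
after add $t3, $t3, 5: $t3=9+5=14
after add $t7, $t7, 4: $t7=16+4=20
after sub $t1, $t1, 1: $t1=3-1=2
cmp $t1, 0  (cmp 2,0)
bne start: taken
after mul $t3, $t3, 8: $t3=14*8=112
after lw $t3, 0($t7): $t3=M[20]=28
after add $t3, $t3, 5: $t3=28+5=33
after add $t7, $t7, 4: $t7=20+4=24
after sub $t1, $t1, 1: $t1=2-1=1
cmp $t1, 0  (cmp 1,0)
bne start: taken
after mul $t3, $t3, 8: $t3=33*8=264
after lw $t3, 0($t7): $t3=M[24]=21
after add $t3, $t3, 5: $t3=21+5=26
after add $t7, $t7, 4: $t7=24+4=28
after sub $t1, $t1, 1: $t1=1-1=0
cmp $t1, 0  (cmp 0,0)
bne start: not taken
sw $t3, (24) → M[24]=26
halt.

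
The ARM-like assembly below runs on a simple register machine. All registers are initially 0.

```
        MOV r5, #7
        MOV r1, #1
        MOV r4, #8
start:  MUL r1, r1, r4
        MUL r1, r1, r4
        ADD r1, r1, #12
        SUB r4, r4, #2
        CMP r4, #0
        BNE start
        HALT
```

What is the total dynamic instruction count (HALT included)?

28

MOV r5, #7 → r5=7
MOV r1, #1 → r1=1
MOV r4, #8 → r4=8
MUL r1, r1, r4 → r1=1*8=8
MUL r1, r1, r4 → r1=8*8=64
ADD r1, r1, #12 → r1=64+12=76
SUB r4, r4, #2 → r4=8-2=6
CMP r4, #0  (cmp 6,0)
BNE start: taken
MUL r1, r1, r4 → r1=76*6=456
MUL r1, r1, r4 → r1=456*6=2736
ADD r1, r1, #12 → r1=2736+12=2748
SUB r4, r4, #2 → r4=6-2=4
CMP r4, #0  (cmp 4,0)
BNE start: taken
MUL r1, r1, r4 → r1=2748*4=10992
MUL r1, r1, r4 → r1=10992*4=43968
ADD r1, r1, #12 → r1=43968+12=43980
SUB r4, r4, #2 → r4=4-2=2
CMP r4, #0  (cmp 2,0)
BNE start: taken
MUL r1, r1, r4 → r1=43980*2=87960
MUL r1, r1, r4 → r1=87960*2=175920
ADD r1, r1, #12 → r1=175920+12=175932
SUB r4, r4, #2 → r4=2-2=0
CMP r4, #0  (cmp 0,0)
BNE start: not taken
halt.
Total executed instructions: 28.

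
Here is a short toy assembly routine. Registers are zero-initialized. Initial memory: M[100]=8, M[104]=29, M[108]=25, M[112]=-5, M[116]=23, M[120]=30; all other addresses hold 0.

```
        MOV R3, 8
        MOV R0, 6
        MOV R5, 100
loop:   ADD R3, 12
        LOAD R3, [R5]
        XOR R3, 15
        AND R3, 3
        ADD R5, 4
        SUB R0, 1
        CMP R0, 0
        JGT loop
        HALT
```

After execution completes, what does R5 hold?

124

after MOV R3, 8: R3=8
after MOV R0, 6: R0=6
after MOV R5, 100: R5=100
after ADD R3, 12: R3=8+12=20
after LOAD R3, [R5]: R3=M[100]=8
after XOR R3, 15: R3=8^15=7
after AND R3, 3: R3=7&3=3
after ADD R5, 4: R5=100+4=104
after SUB R0, 1: R0=6-1=5
CMP R0, 0  (cmp 5,0)
JGT loop: taken
after ADD R3, 12: R3=3+12=15
after LOAD R3, [R5]: R3=M[104]=29
after XOR R3, 15: R3=29^15=18
after AND R3, 3: R3=18&3=2
after ADD R5, 4: R5=104+4=108
after SUB R0, 1: R0=5-1=4
CMP R0, 0  (cmp 4,0)
JGT loop: taken
after ADD R3, 12: R3=2+12=14
after LOAD R3, [R5]: R3=M[108]=25
after XOR R3, 15: R3=25^15=22
after AND R3, 3: R3=22&3=2
after ADD R5, 4: R5=108+4=112
after SUB R0, 1: R0=4-1=3
CMP R0, 0  (cmp 3,0)
JGT loop: taken
after ADD R3, 12: R3=2+12=14
after LOAD R3, [R5]: R3=M[112]=-5
after XOR R3, 15: R3=(-5)^15=-12
after AND R3, 3: R3=(-12)&3=0
after ADD R5, 4: R5=112+4=116
after SUB R0, 1: R0=3-1=2
CMP R0, 0  (cmp 2,0)
JGT loop: taken
after ADD R3, 12: R3=0+12=12
after LOAD R3, [R5]: R3=M[116]=23
after XOR R3, 15: R3=23^15=24
after AND R3, 3: R3=24&3=0
after ADD R5, 4: R5=116+4=120
after SUB R0, 1: R0=2-1=1
CMP R0, 0  (cmp 1,0)
JGT loop: taken
after ADD R3, 12: R3=0+12=12
after LOAD R3, [R5]: R3=M[120]=30
after XOR R3, 15: R3=30^15=17
after AND R3, 3: R3=17&3=1
after ADD R5, 4: R5=120+4=124
after SUB R0, 1: R0=1-1=0
CMP R0, 0  (cmp 0,0)
JGT loop: not taken
halt.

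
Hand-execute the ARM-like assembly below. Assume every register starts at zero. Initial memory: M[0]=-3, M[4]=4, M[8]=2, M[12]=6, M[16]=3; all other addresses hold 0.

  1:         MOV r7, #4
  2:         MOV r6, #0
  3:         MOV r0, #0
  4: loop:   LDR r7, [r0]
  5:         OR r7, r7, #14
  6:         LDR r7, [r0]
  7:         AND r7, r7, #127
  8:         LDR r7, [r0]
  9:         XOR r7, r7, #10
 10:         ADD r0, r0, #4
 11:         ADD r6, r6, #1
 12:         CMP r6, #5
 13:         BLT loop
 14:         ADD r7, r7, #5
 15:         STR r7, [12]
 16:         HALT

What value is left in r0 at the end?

20

r7=4
r6=0
r0=0
r7=M[0]=-3
r7=(-3)|14=-1
r7=M[0]=-3
r7=(-3)&127=125
r7=M[0]=-3
r7=(-3)^10=-9
r0=0+4=4
r6=0+1=1
CMP r6, #5  (cmp 1,5)
BLT loop: taken
r7=M[4]=4
r7=4|14=14
r7=M[4]=4
r7=4&127=4
r7=M[4]=4
r7=4^10=14
r0=4+4=8
r6=1+1=2
CMP r6, #5  (cmp 2,5)
BLT loop: taken
r7=M[8]=2
r7=2|14=14
r7=M[8]=2
r7=2&127=2
r7=M[8]=2
r7=2^10=8
r0=8+4=12
r6=2+1=3
CMP r6, #5  (cmp 3,5)
BLT loop: taken
r7=M[12]=6
r7=6|14=14
r7=M[12]=6
r7=6&127=6
r7=M[12]=6
r7=6^10=12
r0=12+4=16
r6=3+1=4
CMP r6, #5  (cmp 4,5)
BLT loop: taken
r7=M[16]=3
r7=3|14=15
r7=M[16]=3
r7=3&127=3
r7=M[16]=3
r7=3^10=9
r0=16+4=20
r6=4+1=5
CMP r6, #5  (cmp 5,5)
BLT loop: not taken
r7=9+5=14
STR r7, [12] → M[12]=14
halt.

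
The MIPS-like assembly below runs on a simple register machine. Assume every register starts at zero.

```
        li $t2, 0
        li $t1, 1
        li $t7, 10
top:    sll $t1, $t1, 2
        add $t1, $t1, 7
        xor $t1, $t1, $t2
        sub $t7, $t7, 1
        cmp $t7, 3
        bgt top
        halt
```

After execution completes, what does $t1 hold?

54611

li $t2, 0 → $t2=0
li $t1, 1 → $t1=1
li $t7, 10 → $t7=10
sll $t1, $t1, 2 → $t1=1<<2=4
add $t1, $t1, 7 → $t1=4+7=11
xor $t1, $t1, $t2 → $t1=11^0=11
sub $t7, $t7, 1 → $t7=10-1=9
cmp $t7, 3  (cmp 9,3)
bgt top: taken
sll $t1, $t1, 2 → $t1=11<<2=44
add $t1, $t1, 7 → $t1=44+7=51
xor $t1, $t1, $t2 → $t1=51^0=51
sub $t7, $t7, 1 → $t7=9-1=8
cmp $t7, 3  (cmp 8,3)
bgt top: taken
sll $t1, $t1, 2 → $t1=51<<2=204
add $t1, $t1, 7 → $t1=204+7=211
xor $t1, $t1, $t2 → $t1=211^0=211
sub $t7, $t7, 1 → $t7=8-1=7
cmp $t7, 3  (cmp 7,3)
bgt top: taken
sll $t1, $t1, 2 → $t1=211<<2=844
add $t1, $t1, 7 → $t1=844+7=851
xor $t1, $t1, $t2 → $t1=851^0=851
sub $t7, $t7, 1 → $t7=7-1=6
cmp $t7, 3  (cmp 6,3)
bgt top: taken
sll $t1, $t1, 2 → $t1=851<<2=3404
add $t1, $t1, 7 → $t1=3404+7=3411
xor $t1, $t1, $t2 → $t1=3411^0=3411
sub $t7, $t7, 1 → $t7=6-1=5
cmp $t7, 3  (cmp 5,3)
bgt top: taken
sll $t1, $t1, 2 → $t1=3411<<2=13644
add $t1, $t1, 7 → $t1=13644+7=13651
xor $t1, $t1, $t2 → $t1=13651^0=13651
sub $t7, $t7, 1 → $t7=5-1=4
cmp $t7, 3  (cmp 4,3)
bgt top: taken
sll $t1, $t1, 2 → $t1=13651<<2=54604
add $t1, $t1, 7 → $t1=54604+7=54611
xor $t1, $t1, $t2 → $t1=54611^0=54611
sub $t7, $t7, 1 → $t7=4-1=3
cmp $t7, 3  (cmp 3,3)
bgt top: not taken
halt.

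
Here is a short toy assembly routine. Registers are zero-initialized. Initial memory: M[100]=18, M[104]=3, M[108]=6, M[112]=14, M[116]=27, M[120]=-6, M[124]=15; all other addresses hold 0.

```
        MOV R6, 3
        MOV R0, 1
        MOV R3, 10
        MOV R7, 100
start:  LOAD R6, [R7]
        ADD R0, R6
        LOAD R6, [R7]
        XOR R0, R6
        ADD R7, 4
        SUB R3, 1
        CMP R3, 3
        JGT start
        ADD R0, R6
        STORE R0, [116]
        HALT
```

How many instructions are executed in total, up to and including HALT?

MOV R6, 3 → R6=3
MOV R0, 1 → R0=1
MOV R3, 10 → R3=10
MOV R7, 100 → R7=100
LOAD R6, [R7] → R6=M[100]=18
ADD R0, R6 → R0=1+18=19
LOAD R6, [R7] → R6=M[100]=18
XOR R0, R6 → R0=19^18=1
ADD R7, 4 → R7=100+4=104
SUB R3, 1 → R3=10-1=9
CMP R3, 3  (cmp 9,3)
JGT start: taken
LOAD R6, [R7] → R6=M[104]=3
ADD R0, R6 → R0=1+3=4
LOAD R6, [R7] → R6=M[104]=3
XOR R0, R6 → R0=4^3=7
ADD R7, 4 → R7=104+4=108
SUB R3, 1 → R3=9-1=8
CMP R3, 3  (cmp 8,3)
JGT start: taken
LOAD R6, [R7] → R6=M[108]=6
ADD R0, R6 → R0=7+6=13
LOAD R6, [R7] → R6=M[108]=6
XOR R0, R6 → R0=13^6=11
ADD R7, 4 → R7=108+4=112
SUB R3, 1 → R3=8-1=7
CMP R3, 3  (cmp 7,3)
JGT start: taken
LOAD R6, [R7] → R6=M[112]=14
ADD R0, R6 → R0=11+14=25
LOAD R6, [R7] → R6=M[112]=14
XOR R0, R6 → R0=25^14=23
ADD R7, 4 → R7=112+4=116
SUB R3, 1 → R3=7-1=6
CMP R3, 3  (cmp 6,3)
JGT start: taken
LOAD R6, [R7] → R6=M[116]=27
ADD R0, R6 → R0=23+27=50
LOAD R6, [R7] → R6=M[116]=27
XOR R0, R6 → R0=50^27=41
ADD R7, 4 → R7=116+4=120
SUB R3, 1 → R3=6-1=5
CMP R3, 3  (cmp 5,3)
JGT start: taken
LOAD R6, [R7] → R6=M[120]=-6
ADD R0, R6 → R0=41+(-6)=35
LOAD R6, [R7] → R6=M[120]=-6
XOR R0, R6 → R0=35^(-6)=-39
ADD R7, 4 → R7=120+4=124
SUB R3, 1 → R3=5-1=4
CMP R3, 3  (cmp 4,3)
JGT start: taken
LOAD R6, [R7] → R6=M[124]=15
ADD R0, R6 → R0=(-39)+15=-24
LOAD R6, [R7] → R6=M[124]=15
XOR R0, R6 → R0=(-24)^15=-25
ADD R7, 4 → R7=124+4=128
SUB R3, 1 → R3=4-1=3
CMP R3, 3  (cmp 3,3)
JGT start: not taken
ADD R0, R6 → R0=(-25)+15=-10
STORE R0, [116] → M[116]=-10
halt.
Total executed instructions: 63.

63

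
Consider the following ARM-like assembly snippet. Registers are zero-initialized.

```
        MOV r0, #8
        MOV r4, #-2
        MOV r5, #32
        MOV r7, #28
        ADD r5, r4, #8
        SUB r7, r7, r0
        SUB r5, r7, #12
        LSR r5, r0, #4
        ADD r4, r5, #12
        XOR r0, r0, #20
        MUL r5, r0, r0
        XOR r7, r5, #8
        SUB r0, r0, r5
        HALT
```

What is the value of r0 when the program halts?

MOV r0, #8 → r0=8
MOV r4, #-2 → r4=-2
MOV r5, #32 → r5=32
MOV r7, #28 → r7=28
ADD r5, r4, #8 → r5=(-2)+8=6
SUB r7, r7, r0 → r7=28-8=20
SUB r5, r7, #12 → r5=20-12=8
LSR r5, r0, #4 → r5=8>>4=0
ADD r4, r5, #12 → r4=0+12=12
XOR r0, r0, #20 → r0=8^20=28
MUL r5, r0, r0 → r5=28*28=784
XOR r7, r5, #8 → r7=784^8=792
SUB r0, r0, r5 → r0=28-784=-756
halt.

-756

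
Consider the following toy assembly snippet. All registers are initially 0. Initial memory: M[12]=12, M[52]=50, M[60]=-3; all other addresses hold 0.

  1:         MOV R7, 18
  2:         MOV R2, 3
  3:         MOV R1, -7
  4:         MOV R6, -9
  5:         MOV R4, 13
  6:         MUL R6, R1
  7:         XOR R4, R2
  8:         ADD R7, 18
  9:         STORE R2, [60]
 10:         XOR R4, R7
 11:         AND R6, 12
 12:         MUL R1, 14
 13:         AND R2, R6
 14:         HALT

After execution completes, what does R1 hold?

-98

after MOV R7, 18: R7=18
after MOV R2, 3: R2=3
after MOV R1, -7: R1=-7
after MOV R6, -9: R6=-9
after MOV R4, 13: R4=13
after MUL R6, R1: R6=(-9)*(-7)=63
after XOR R4, R2: R4=13^3=14
after ADD R7, 18: R7=18+18=36
STORE R2, [60] → M[60]=3
after XOR R4, R7: R4=14^36=42
after AND R6, 12: R6=63&12=12
after MUL R1, 14: R1=(-7)*14=-98
after AND R2, R6: R2=3&12=0
halt.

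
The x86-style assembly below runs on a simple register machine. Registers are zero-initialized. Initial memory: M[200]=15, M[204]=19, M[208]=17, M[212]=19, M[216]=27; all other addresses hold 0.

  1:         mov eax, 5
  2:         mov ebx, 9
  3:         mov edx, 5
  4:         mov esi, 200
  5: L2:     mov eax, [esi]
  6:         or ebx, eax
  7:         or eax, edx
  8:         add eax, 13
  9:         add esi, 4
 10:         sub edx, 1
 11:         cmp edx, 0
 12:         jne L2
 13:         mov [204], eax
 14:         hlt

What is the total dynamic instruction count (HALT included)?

46

eax=5
ebx=9
edx=5
esi=200
eax=M[200]=15
ebx=9|15=15
eax=15|5=15
eax=15+13=28
esi=200+4=204
edx=5-1=4
cmp edx, 0  (cmp 4,0)
jne L2: taken
eax=M[204]=19
ebx=15|19=31
eax=19|4=23
eax=23+13=36
esi=204+4=208
edx=4-1=3
cmp edx, 0  (cmp 3,0)
jne L2: taken
eax=M[208]=17
ebx=31|17=31
eax=17|3=19
eax=19+13=32
esi=208+4=212
edx=3-1=2
cmp edx, 0  (cmp 2,0)
jne L2: taken
eax=M[212]=19
ebx=31|19=31
eax=19|2=19
eax=19+13=32
esi=212+4=216
edx=2-1=1
cmp edx, 0  (cmp 1,0)
jne L2: taken
eax=M[216]=27
ebx=31|27=31
eax=27|1=27
eax=27+13=40
esi=216+4=220
edx=1-1=0
cmp edx, 0  (cmp 0,0)
jne L2: not taken
mov [204], eax → M[204]=40
halt.
Total executed instructions: 46.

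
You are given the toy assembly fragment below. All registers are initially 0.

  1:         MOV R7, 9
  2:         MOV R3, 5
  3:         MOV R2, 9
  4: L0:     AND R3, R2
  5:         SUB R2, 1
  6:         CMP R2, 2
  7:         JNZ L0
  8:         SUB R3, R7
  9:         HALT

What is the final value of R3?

-9

R7=9
R3=5
R2=9
R3=5&9=1
R2=9-1=8
CMP R2, 2  (cmp 8,2)
JNZ L0: taken
R3=1&8=0
R2=8-1=7
CMP R2, 2  (cmp 7,2)
JNZ L0: taken
R3=0&7=0
R2=7-1=6
CMP R2, 2  (cmp 6,2)
JNZ L0: taken
R3=0&6=0
R2=6-1=5
CMP R2, 2  (cmp 5,2)
JNZ L0: taken
R3=0&5=0
R2=5-1=4
CMP R2, 2  (cmp 4,2)
JNZ L0: taken
R3=0&4=0
R2=4-1=3
CMP R2, 2  (cmp 3,2)
JNZ L0: taken
R3=0&3=0
R2=3-1=2
CMP R2, 2  (cmp 2,2)
JNZ L0: not taken
R3=0-9=-9
halt.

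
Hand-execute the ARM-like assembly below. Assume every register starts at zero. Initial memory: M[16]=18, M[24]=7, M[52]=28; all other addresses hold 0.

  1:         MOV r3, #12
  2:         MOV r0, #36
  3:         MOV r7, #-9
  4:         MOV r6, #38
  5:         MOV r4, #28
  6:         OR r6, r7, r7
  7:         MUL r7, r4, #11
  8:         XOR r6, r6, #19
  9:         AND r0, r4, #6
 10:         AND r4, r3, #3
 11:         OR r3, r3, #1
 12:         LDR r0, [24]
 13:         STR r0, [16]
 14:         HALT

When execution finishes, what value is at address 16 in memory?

7

MOV r3, #12 → r3=12
MOV r0, #36 → r0=36
MOV r7, #-9 → r7=-9
MOV r6, #38 → r6=38
MOV r4, #28 → r4=28
OR r6, r7, r7 → r6=(-9)|(-9)=-9
MUL r7, r4, #11 → r7=28*11=308
XOR r6, r6, #19 → r6=(-9)^19=-28
AND r0, r4, #6 → r0=28&6=4
AND r4, r3, #3 → r4=12&3=0
OR r3, r3, #1 → r3=12|1=13
LDR r0, [24] → r0=M[24]=7
STR r0, [16] → M[16]=7
halt.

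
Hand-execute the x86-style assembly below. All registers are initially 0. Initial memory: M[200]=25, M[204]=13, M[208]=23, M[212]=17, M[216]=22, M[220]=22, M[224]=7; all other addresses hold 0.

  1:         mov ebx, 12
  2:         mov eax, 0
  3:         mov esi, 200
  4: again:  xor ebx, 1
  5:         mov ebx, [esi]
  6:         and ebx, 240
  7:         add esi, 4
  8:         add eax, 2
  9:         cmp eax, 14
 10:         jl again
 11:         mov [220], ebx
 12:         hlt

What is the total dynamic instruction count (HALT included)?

54

ebx=12
eax=0
esi=200
ebx=12^1=13
ebx=M[200]=25
ebx=25&240=16
esi=200+4=204
eax=0+2=2
cmp eax, 14  (cmp 2,14)
jl again: taken
ebx=16^1=17
ebx=M[204]=13
ebx=13&240=0
esi=204+4=208
eax=2+2=4
cmp eax, 14  (cmp 4,14)
jl again: taken
ebx=0^1=1
ebx=M[208]=23
ebx=23&240=16
esi=208+4=212
eax=4+2=6
cmp eax, 14  (cmp 6,14)
jl again: taken
ebx=16^1=17
ebx=M[212]=17
ebx=17&240=16
esi=212+4=216
eax=6+2=8
cmp eax, 14  (cmp 8,14)
jl again: taken
ebx=16^1=17
ebx=M[216]=22
ebx=22&240=16
esi=216+4=220
eax=8+2=10
cmp eax, 14  (cmp 10,14)
jl again: taken
ebx=16^1=17
ebx=M[220]=22
ebx=22&240=16
esi=220+4=224
eax=10+2=12
cmp eax, 14  (cmp 12,14)
jl again: taken
ebx=16^1=17
ebx=M[224]=7
ebx=7&240=0
esi=224+4=228
eax=12+2=14
cmp eax, 14  (cmp 14,14)
jl again: not taken
mov [220], ebx → M[220]=0
halt.
Total executed instructions: 54.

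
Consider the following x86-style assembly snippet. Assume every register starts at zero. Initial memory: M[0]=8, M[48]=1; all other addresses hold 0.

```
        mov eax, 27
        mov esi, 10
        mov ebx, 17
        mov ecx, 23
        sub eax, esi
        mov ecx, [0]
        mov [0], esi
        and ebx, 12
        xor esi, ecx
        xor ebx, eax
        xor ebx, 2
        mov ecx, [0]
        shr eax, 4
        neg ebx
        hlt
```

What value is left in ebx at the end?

-19

mov eax, 27 → eax=27
mov esi, 10 → esi=10
mov ebx, 17 → ebx=17
mov ecx, 23 → ecx=23
sub eax, esi → eax=27-10=17
mov ecx, [0] → ecx=M[0]=8
mov [0], esi → M[0]=10
and ebx, 12 → ebx=17&12=0
xor esi, ecx → esi=10^8=2
xor ebx, eax → ebx=0^17=17
xor ebx, 2 → ebx=17^2=19
mov ecx, [0] → ecx=M[0]=10
shr eax, 4 → eax=17>>4=1
neg ebx → ebx=-(19)=-19
halt.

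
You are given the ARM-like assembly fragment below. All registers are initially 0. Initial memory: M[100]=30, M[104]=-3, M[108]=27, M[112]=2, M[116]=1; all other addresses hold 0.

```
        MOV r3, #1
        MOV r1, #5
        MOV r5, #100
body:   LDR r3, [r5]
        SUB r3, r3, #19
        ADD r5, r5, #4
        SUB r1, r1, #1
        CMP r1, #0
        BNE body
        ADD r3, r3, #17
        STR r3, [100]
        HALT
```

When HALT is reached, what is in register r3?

MOV r3, #1 → r3=1
MOV r1, #5 → r1=5
MOV r5, #100 → r5=100
LDR r3, [r5] → r3=M[100]=30
SUB r3, r3, #19 → r3=30-19=11
ADD r5, r5, #4 → r5=100+4=104
SUB r1, r1, #1 → r1=5-1=4
CMP r1, #0  (cmp 4,0)
BNE body: taken
LDR r3, [r5] → r3=M[104]=-3
SUB r3, r3, #19 → r3=(-3)-19=-22
ADD r5, r5, #4 → r5=104+4=108
SUB r1, r1, #1 → r1=4-1=3
CMP r1, #0  (cmp 3,0)
BNE body: taken
LDR r3, [r5] → r3=M[108]=27
SUB r3, r3, #19 → r3=27-19=8
ADD r5, r5, #4 → r5=108+4=112
SUB r1, r1, #1 → r1=3-1=2
CMP r1, #0  (cmp 2,0)
BNE body: taken
LDR r3, [r5] → r3=M[112]=2
SUB r3, r3, #19 → r3=2-19=-17
ADD r5, r5, #4 → r5=112+4=116
SUB r1, r1, #1 → r1=2-1=1
CMP r1, #0  (cmp 1,0)
BNE body: taken
LDR r3, [r5] → r3=M[116]=1
SUB r3, r3, #19 → r3=1-19=-18
ADD r5, r5, #4 → r5=116+4=120
SUB r1, r1, #1 → r1=1-1=0
CMP r1, #0  (cmp 0,0)
BNE body: not taken
ADD r3, r3, #17 → r3=(-18)+17=-1
STR r3, [100] → M[100]=-1
halt.

-1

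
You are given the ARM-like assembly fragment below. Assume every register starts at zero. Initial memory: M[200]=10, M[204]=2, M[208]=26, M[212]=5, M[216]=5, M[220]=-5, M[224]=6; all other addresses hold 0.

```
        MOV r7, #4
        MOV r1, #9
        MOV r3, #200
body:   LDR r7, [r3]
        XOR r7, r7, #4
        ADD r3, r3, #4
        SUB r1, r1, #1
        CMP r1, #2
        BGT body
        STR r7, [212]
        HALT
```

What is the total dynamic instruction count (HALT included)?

47

after MOV r7, #4: r7=4
after MOV r1, #9: r1=9
after MOV r3, #200: r3=200
after LDR r7, [r3]: r7=M[200]=10
after XOR r7, r7, #4: r7=10^4=14
after ADD r3, r3, #4: r3=200+4=204
after SUB r1, r1, #1: r1=9-1=8
CMP r1, #2  (cmp 8,2)
BGT body: taken
after LDR r7, [r3]: r7=M[204]=2
after XOR r7, r7, #4: r7=2^4=6
after ADD r3, r3, #4: r3=204+4=208
after SUB r1, r1, #1: r1=8-1=7
CMP r1, #2  (cmp 7,2)
BGT body: taken
after LDR r7, [r3]: r7=M[208]=26
after XOR r7, r7, #4: r7=26^4=30
after ADD r3, r3, #4: r3=208+4=212
after SUB r1, r1, #1: r1=7-1=6
CMP r1, #2  (cmp 6,2)
BGT body: taken
after LDR r7, [r3]: r7=M[212]=5
after XOR r7, r7, #4: r7=5^4=1
after ADD r3, r3, #4: r3=212+4=216
after SUB r1, r1, #1: r1=6-1=5
CMP r1, #2  (cmp 5,2)
BGT body: taken
after LDR r7, [r3]: r7=M[216]=5
after XOR r7, r7, #4: r7=5^4=1
after ADD r3, r3, #4: r3=216+4=220
after SUB r1, r1, #1: r1=5-1=4
CMP r1, #2  (cmp 4,2)
BGT body: taken
after LDR r7, [r3]: r7=M[220]=-5
after XOR r7, r7, #4: r7=(-5)^4=-1
after ADD r3, r3, #4: r3=220+4=224
after SUB r1, r1, #1: r1=4-1=3
CMP r1, #2  (cmp 3,2)
BGT body: taken
after LDR r7, [r3]: r7=M[224]=6
after XOR r7, r7, #4: r7=6^4=2
after ADD r3, r3, #4: r3=224+4=228
after SUB r1, r1, #1: r1=3-1=2
CMP r1, #2  (cmp 2,2)
BGT body: not taken
STR r7, [212] → M[212]=2
halt.
Total executed instructions: 47.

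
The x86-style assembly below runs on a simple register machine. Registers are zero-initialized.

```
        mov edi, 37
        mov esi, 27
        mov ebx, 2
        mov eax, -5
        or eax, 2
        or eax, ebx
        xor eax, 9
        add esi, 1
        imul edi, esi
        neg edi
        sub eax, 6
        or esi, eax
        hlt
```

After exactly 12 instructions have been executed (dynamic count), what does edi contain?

-1036

mov edi, 37 → edi=37
mov esi, 27 → esi=27
mov ebx, 2 → ebx=2
mov eax, -5 → eax=-5
or eax, 2 → eax=(-5)|2=-5
or eax, ebx → eax=(-5)|2=-5
xor eax, 9 → eax=(-5)^9=-14
add esi, 1 → esi=27+1=28
imul edi, esi → edi=37*28=1036
neg edi → edi=-(1036)=-1036
sub eax, 6 → eax=(-14)-6=-20
or esi, eax → esi=28|(-20)=-4
After step 12: edi = -1036.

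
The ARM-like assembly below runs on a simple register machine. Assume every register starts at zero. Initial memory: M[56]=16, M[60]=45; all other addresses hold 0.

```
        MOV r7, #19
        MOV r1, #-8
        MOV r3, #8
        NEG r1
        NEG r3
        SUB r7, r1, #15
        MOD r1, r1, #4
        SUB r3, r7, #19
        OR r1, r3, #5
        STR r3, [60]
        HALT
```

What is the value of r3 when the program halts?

-26

after MOV r7, #19: r7=19
after MOV r1, #-8: r1=-8
after MOV r3, #8: r3=8
after NEG r1: r1=-(-8)=8
after NEG r3: r3=-(8)=-8
after SUB r7, r1, #15: r7=8-15=-7
after MOD r1, r1, #4: r1=8%4=0
after SUB r3, r7, #19: r3=(-7)-19=-26
after OR r1, r3, #5: r1=(-26)|5=-25
STR r3, [60] → M[60]=-26
halt.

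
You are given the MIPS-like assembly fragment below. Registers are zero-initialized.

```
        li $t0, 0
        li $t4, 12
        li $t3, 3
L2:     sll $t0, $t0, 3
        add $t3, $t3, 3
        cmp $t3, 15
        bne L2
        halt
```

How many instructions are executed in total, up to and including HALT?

20

$t0=0
$t4=12
$t3=3
$t0=0<<3=0
$t3=3+3=6
cmp $t3, 15  (cmp 6,15)
bne L2: taken
$t0=0<<3=0
$t3=6+3=9
cmp $t3, 15  (cmp 9,15)
bne L2: taken
$t0=0<<3=0
$t3=9+3=12
cmp $t3, 15  (cmp 12,15)
bne L2: taken
$t0=0<<3=0
$t3=12+3=15
cmp $t3, 15  (cmp 15,15)
bne L2: not taken
halt.
Total executed instructions: 20.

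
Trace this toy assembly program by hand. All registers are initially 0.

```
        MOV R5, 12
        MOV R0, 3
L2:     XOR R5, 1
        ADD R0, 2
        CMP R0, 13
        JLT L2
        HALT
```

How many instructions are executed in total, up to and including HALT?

23

after MOV R5, 12: R5=12
after MOV R0, 3: R0=3
after XOR R5, 1: R5=12^1=13
after ADD R0, 2: R0=3+2=5
CMP R0, 13  (cmp 5,13)
JLT L2: taken
after XOR R5, 1: R5=13^1=12
after ADD R0, 2: R0=5+2=7
CMP R0, 13  (cmp 7,13)
JLT L2: taken
after XOR R5, 1: R5=12^1=13
after ADD R0, 2: R0=7+2=9
CMP R0, 13  (cmp 9,13)
JLT L2: taken
after XOR R5, 1: R5=13^1=12
after ADD R0, 2: R0=9+2=11
CMP R0, 13  (cmp 11,13)
JLT L2: taken
after XOR R5, 1: R5=12^1=13
after ADD R0, 2: R0=11+2=13
CMP R0, 13  (cmp 13,13)
JLT L2: not taken
halt.
Total executed instructions: 23.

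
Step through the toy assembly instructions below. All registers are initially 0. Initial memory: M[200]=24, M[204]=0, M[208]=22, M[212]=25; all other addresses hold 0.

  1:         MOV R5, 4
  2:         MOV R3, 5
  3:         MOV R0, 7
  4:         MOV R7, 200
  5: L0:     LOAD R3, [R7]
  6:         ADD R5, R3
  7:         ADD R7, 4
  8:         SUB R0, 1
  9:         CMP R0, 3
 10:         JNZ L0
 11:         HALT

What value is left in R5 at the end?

MOV R5, 4 → R5=4
MOV R3, 5 → R3=5
MOV R0, 7 → R0=7
MOV R7, 200 → R7=200
LOAD R3, [R7] → R3=M[200]=24
ADD R5, R3 → R5=4+24=28
ADD R7, 4 → R7=200+4=204
SUB R0, 1 → R0=7-1=6
CMP R0, 3  (cmp 6,3)
JNZ L0: taken
LOAD R3, [R7] → R3=M[204]=0
ADD R5, R3 → R5=28+0=28
ADD R7, 4 → R7=204+4=208
SUB R0, 1 → R0=6-1=5
CMP R0, 3  (cmp 5,3)
JNZ L0: taken
LOAD R3, [R7] → R3=M[208]=22
ADD R5, R3 → R5=28+22=50
ADD R7, 4 → R7=208+4=212
SUB R0, 1 → R0=5-1=4
CMP R0, 3  (cmp 4,3)
JNZ L0: taken
LOAD R3, [R7] → R3=M[212]=25
ADD R5, R3 → R5=50+25=75
ADD R7, 4 → R7=212+4=216
SUB R0, 1 → R0=4-1=3
CMP R0, 3  (cmp 3,3)
JNZ L0: not taken
halt.

75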